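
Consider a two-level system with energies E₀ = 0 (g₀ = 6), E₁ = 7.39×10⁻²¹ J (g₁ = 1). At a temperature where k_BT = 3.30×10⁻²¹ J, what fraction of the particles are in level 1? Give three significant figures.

Eᵢ/kT = 0, 2.2394.
Z = Σ gᵢe^(−Eᵢ/kT) = 6·e^(−0) + 1·e^(−2.2394) = 6.0000 + 0.10652 = 6.1065.
P₁ = g₁ e^(−E₁/kT) / Z = 0.10652/6.1065 = 0.0174.

0.0174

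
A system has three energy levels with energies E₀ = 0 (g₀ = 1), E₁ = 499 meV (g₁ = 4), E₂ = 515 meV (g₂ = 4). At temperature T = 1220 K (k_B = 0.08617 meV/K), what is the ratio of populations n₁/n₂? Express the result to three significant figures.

1.16

k_BT = 0.08617 × 1220 K = 105.13 meV.
n₁/n₂ = (g₁/g₂) exp[−(E₁−E₂)/kT] = (4/4) × exp(−(-16 meV)/(105.13 meV)) = (4/4) × exp(0.15219) = 1.16.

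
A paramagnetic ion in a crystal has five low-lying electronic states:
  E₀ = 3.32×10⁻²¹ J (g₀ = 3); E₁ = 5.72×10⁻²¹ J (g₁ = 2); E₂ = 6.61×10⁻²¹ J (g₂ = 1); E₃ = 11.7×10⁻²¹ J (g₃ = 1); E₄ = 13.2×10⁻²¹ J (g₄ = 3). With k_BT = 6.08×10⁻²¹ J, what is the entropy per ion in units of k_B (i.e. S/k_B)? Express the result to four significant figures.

2.126

Eᵢ/kT = 0.546053, 0.940789, 1.08717, 1.92434, 2.17105.
Z = Σ gᵢe^(−Eᵢ/kT) = 3·e^(−0.546053) + 2·e^(−0.940789) + 1·e^(−1.08717) + 1·e^(−1.92434) + 3·e^(−2.17105) = 1.73769 + 0.780640 + 0.337169 + 0.145972 + 0.342173 = 3.34364.
⟨E⟩ = Σ EᵢPᵢ = 5.58901 ×10⁻²¹ J.
S/k_B = ln Z + ⟨E⟩/kT = ln(3.34364) + 5.58901/6.08 = 1.20706 + 0.919245 = 2.126.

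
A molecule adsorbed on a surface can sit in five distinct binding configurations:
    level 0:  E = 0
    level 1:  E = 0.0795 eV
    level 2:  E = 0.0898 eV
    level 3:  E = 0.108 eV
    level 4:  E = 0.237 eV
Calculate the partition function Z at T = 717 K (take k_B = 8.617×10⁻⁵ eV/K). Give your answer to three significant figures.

k_BT = 8.617×10⁻⁵ × 717 K = 0.061784 eV.
Eᵢ/kT = 0, 1.2867, 1.4535, 1.7480, 3.8359.
Z = Σ e^(−Eᵢ/kT) = e^(−0) + e^(−1.2867) + e^(−1.4535) + e^(−1.7480) + e^(−3.8359) = 1.0000 + 0.27618 + 0.23375 + 0.17412 + 0.021582 = 1.7056.

Z = 1.71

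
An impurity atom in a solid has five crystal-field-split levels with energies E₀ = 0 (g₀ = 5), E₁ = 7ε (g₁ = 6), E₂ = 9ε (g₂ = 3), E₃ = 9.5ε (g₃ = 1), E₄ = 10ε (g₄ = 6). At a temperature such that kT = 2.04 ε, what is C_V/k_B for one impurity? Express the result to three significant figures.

Eᵢ/kT = 0, 3.4314, 4.4118, 4.6569, 4.9020.
Z = Σ gᵢe^(−Eᵢ/kT) = 5·e^(−0) + 6·e^(−3.4314) + 3·e^(−4.4118) + 1·e^(−4.6569) + 6·e^(−4.9020) = 5.0000 + 0.19405 + 0.036400 + 0.0094959 + 0.044590 = 5.2845.
⟨E⟩ = 0.42049 ε, ⟨E²⟩ = 3.3632 ε².
C_V/k_B = (⟨E²⟩ − ⟨E⟩²)/(kT)² = (3.3632 − 0.17681)/4.1616 = 0.766.

0.766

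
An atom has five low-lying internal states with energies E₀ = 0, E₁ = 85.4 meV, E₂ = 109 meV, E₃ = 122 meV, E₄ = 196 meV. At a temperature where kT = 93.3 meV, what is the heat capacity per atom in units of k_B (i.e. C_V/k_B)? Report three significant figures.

Eᵢ/kT = 0, 0.91533, 1.1683, 1.3076, 2.1008.
Z = Σ e^(−Eᵢ/kT) = e^(−0) + e^(−0.91533) + e^(−1.1683) + e^(−1.3076) + e^(−2.1008) = 1.0000 + 0.40038 + 0.31090 + 0.27047 + 0.12236 = 2.1041.
⟨E⟩ = 59.437 meV, ⟨E²⟩ = 7290.6 meV².
C_V/k_B = (⟨E²⟩ − ⟨E⟩²)/(kT)² = (7290.6 − 3532.8)/8704.9 = 0.432.

0.432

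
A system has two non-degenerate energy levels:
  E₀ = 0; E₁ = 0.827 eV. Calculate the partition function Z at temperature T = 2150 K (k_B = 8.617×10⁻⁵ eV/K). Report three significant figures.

k_BT = 8.617×10⁻⁵ × 2150 K = 0.18527 eV.
Eᵢ/kT = 0, 4.4638.
Z = Σ e^(−Eᵢ/kT) = e^(−0) + e^(−4.4638) = 1.0000 + 0.011519 = 1.0115.

Z = 1.01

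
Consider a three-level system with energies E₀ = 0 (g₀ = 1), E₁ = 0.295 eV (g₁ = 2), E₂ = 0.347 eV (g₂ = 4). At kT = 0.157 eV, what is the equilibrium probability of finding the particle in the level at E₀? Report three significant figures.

0.573

Eᵢ/kT = 0, 1.8790, 2.2102.
Z = Σ gᵢe^(−Eᵢ/kT) = 1·e^(−0) + 2·e^(−1.8790) + 4·e^(−2.2102) = 1.0000 + 0.30549 + 0.43871 = 1.7442.
P₀ = g₀ e^(−E₀/kT) / Z = 1.0000/1.7442 = 0.573.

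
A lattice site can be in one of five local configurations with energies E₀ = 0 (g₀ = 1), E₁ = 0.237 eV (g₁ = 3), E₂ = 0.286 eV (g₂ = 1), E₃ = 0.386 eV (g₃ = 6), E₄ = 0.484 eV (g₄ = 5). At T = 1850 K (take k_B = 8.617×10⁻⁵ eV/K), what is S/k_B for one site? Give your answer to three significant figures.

k_BT = 8.617×10⁻⁵ × 1850 K = 0.15941 eV.
Eᵢ/kT = 0, 1.4867, 1.7941, 2.4214, 3.0362.
Z = Σ gᵢe^(−Eᵢ/kT) = 1·e^(−0) + 3·e^(−1.4867) + 1·e^(−1.7941) + 6·e^(−2.4214) + 5·e^(−3.0362) = 1.0000 + 0.67835 + 0.16628 + 0.53278 + 0.24009 = 2.6175.
⟨E⟩ = Σ EᵢPᵢ = 0.20255 eV.
S/k_B = ln Z + ⟨E⟩/kT = ln(2.6175) + 0.20255/0.15941 = 0.96222 + 1.2706 = 2.23.

2.23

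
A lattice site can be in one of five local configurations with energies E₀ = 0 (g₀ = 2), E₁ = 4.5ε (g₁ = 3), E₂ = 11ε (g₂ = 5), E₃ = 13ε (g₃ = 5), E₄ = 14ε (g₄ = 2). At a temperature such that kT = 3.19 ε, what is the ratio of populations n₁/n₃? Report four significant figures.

n₁/n₃ = (g₁/g₃) exp[−(E₁−E₃)/kT] = (3/5) × exp(−(-8.5ε)/(3.19ε)) = (3/5) × exp(2.66458) = 8.617.

8.617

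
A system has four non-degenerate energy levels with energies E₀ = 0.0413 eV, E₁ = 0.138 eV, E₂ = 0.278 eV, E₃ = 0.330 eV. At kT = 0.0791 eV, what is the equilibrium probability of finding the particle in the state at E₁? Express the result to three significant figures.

Eᵢ/kT = 0.52212, 1.7446, 3.5145, 4.1719.
Z = Σ e^(−Eᵢ/kT) = e^(−0.52212) + e^(−1.7446) + e^(−3.5145) + e^(−4.1719) = 0.59326 + 0.17471 + 0.029763 + 0.015423 = 0.81316.
P₁ = e^(−E₁/kT) / Z = 0.17471/0.81316 = 0.215.

0.215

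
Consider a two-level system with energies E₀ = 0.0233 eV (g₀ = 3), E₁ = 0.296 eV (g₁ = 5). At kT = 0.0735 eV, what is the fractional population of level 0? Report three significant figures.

0.961

Eᵢ/kT = 0.31701, 4.0272.
Z = Σ gᵢe^(−Eᵢ/kT) = 3·e^(−0.31701) + 5·e^(−4.0272) = 2.1850 + 0.089121 = 2.2741.
P₀ = g₀ e^(−E₀/kT) / Z = 2.1850/2.2741 = 0.961.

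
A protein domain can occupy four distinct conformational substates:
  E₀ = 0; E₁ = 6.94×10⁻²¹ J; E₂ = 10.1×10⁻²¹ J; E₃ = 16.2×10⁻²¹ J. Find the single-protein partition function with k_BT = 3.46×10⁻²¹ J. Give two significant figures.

Eᵢ/kT = 0, 2.006, 2.919, 4.682.
Z = Σ e^(−Eᵢ/kT) = e^(−0) + e^(−2.006) + e^(−2.919) + e^(−4.682) = 1.000 + 0.1345 + 0.05399 + 0.009260 = 1.198.

Z = 1.2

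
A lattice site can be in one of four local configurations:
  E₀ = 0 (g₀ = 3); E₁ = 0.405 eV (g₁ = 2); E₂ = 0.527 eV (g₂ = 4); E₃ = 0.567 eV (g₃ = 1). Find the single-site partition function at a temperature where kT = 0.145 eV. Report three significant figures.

Eᵢ/kT = 0, 2.7931, 3.6345, 3.9103.
Z = Σ gᵢe^(−Eᵢ/kT) = 3·e^(−0) + 2·e^(−2.7931) + 4·e^(−3.6345) + 1·e^(−3.9103) = 3.0000 + 0.12246 + 0.10559 + 0.020034 = 3.2481.

Z = 3.25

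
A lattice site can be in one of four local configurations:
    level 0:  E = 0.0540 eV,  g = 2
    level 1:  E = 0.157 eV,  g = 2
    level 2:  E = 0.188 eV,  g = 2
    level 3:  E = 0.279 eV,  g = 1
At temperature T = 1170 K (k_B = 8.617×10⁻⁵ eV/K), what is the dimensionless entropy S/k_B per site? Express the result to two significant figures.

1.7

k_BT = 8.617×10⁻⁵ × 1170 K = 0.1008 eV.
Eᵢ/kT = 0.5357, 1.558, 1.865, 2.768.
Z = Σ gᵢe^(−Eᵢ/kT) = 2·e^(−0.5357) + 2·e^(−1.558) + 2·e^(−1.865) + 1·e^(−2.768) = 1.171 + 0.4211 + 0.3098 + 0.06279 = 1.965.
⟨E⟩ = Σ EᵢPᵢ = 0.1044 eV.
S/k_B = ln Z + ⟨E⟩/kT = ln(1.965) + 0.1044/0.1008 = 0.6755 + 1.036 = 1.7.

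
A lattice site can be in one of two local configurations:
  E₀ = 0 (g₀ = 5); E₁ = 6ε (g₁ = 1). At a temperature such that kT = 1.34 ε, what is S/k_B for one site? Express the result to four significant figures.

1.622

Eᵢ/kT = 0, 4.47761.
Z = Σ gᵢe^(−Eᵢ/kT) = 5·e^(−0) + 1·e^(−4.47761) = 5.00000 + 0.0113605 = 5.01136.
⟨E⟩ = Σ EᵢPᵢ = 0.0136017 ε.
S/k_B = ln Z + ⟨E⟩/kT = ln(5.01136) + 0.0136017/1.34 = 1.61171 + 0.0101505 = 1.622.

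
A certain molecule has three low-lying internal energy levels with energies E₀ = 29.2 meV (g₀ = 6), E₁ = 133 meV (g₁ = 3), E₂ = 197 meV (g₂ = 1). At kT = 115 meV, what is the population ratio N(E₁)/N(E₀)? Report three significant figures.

0.203

n₁/n₀ = (g₁/g₀) exp[−(E₁−E₀)/kT] = (3/6) × exp(−(103.8 meV)/(115 meV)) = (3/6) × exp(-0.90261) = 0.203.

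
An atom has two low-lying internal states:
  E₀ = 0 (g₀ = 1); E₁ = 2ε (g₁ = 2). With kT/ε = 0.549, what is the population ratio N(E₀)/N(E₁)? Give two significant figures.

n₀/n₁ = (g₀/g₁) exp[−(E₀−E₁)/kT] = (1/2) × exp(−(-2ε)/(0.549ε)) = (1/2) × exp(3.643) = 19.

19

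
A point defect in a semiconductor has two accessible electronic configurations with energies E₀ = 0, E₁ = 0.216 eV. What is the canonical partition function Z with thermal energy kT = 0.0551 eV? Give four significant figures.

Eᵢ/kT = 0, 3.92015.
Z = Σ e^(−Eᵢ/kT) = e^(−0) + e^(−3.92015) = 1.00000 + 0.0198381 = 1.01984.

Z = 1.020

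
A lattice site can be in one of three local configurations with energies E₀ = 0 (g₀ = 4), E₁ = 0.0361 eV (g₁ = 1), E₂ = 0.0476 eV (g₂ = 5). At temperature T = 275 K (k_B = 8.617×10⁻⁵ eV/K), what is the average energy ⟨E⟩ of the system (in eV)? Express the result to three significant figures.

k_BT = 8.617×10⁻⁵ × 275 K = 0.023697 eV.
Eᵢ/kT = 0, 1.5234, 2.0087.
Z = Σ gᵢe^(−Eᵢ/kT) = 4·e^(−0) + 1·e^(−1.5234) + 5·e^(−2.0087) = 4.0000 + 0.21797 + 0.67081 = 4.8888.
⟨E⟩ = Σ Eᵢ gᵢe^(−Eᵢ/kT) / Z = (0·4.0000 + 0.0361·0.21797 + 0.0476·0.67081) / 4.8888 = 0.00814 eV.

0.00814 eV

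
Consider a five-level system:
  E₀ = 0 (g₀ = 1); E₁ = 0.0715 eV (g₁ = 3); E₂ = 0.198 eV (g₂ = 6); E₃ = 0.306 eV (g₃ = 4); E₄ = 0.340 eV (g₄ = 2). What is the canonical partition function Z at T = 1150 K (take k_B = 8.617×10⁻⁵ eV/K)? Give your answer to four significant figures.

Z = 3.519

k_BT = 8.617×10⁻⁵ × 1150 K = 0.0990955 eV.
Eᵢ/kT = 0, 0.721526, 1.99807, 3.08793, 3.43103.
Z = Σ gᵢe^(−Eᵢ/kT) = 1·e^(−0) + 3·e^(−0.721526) + 6·e^(−1.99807) + 4·e^(−3.08793) + 2·e^(−3.43103) = 1.00000 + 1.45803 + 0.813580 + 0.182385 + 0.0647072 = 3.51870.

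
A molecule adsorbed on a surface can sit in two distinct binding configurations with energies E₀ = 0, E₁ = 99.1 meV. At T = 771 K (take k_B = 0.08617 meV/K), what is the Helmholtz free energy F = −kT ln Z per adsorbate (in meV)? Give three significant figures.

k_BT = 0.08617 × 771 K = 66.437 meV.
Eᵢ/kT = 0, 1.4916.
Z = Σ e^(−Eᵢ/kT) = e^(−0) + e^(−1.4916) = 1.0000 + 0.22501 = 1.2250.
F = −kT ln Z = −66.437 × ln(1.2250) = −66.437 × 0.20294 = -13.5 meV.

-13.5 meV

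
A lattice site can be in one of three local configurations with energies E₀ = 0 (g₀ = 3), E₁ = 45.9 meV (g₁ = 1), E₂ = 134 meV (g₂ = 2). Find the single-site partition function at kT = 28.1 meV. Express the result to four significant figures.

Z = 3.212

Eᵢ/kT = 0, 1.63345, 4.76868.
Z = Σ gᵢe^(−Eᵢ/kT) = 3·e^(−0) + 1·e^(−1.63345) + 2·e^(−4.76868) = 3.00000 + 0.195255 + 0.0169832 = 3.21224.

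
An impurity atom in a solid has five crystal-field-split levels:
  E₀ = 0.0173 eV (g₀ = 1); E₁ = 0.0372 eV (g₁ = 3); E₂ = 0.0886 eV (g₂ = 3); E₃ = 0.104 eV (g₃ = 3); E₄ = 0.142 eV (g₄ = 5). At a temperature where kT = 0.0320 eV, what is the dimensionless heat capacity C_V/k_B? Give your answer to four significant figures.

Eᵢ/kT = 0.540625, 1.16250, 2.76875, 3.25000, 4.43750.
Z = Σ gᵢe^(−Eᵢ/kT) = 1·e^(−0.540625) + 3·e^(−1.16250) + 3·e^(−2.76875) + 3·e^(−3.25000) + 5·e^(−4.43750) = 0.582384 + 0.938110 + 0.188221 + 0.116323 + 0.0591273 = 1.88417.
⟨E⟩ = 0.0435964 eV, ⟨E²⟩ = 0.00286620 eV².
C_V/k_B = (⟨E²⟩ − ⟨E⟩²)/(kT)² = (0.00286620 − 0.00190065)/0.00102400 = 0.9429.

0.9429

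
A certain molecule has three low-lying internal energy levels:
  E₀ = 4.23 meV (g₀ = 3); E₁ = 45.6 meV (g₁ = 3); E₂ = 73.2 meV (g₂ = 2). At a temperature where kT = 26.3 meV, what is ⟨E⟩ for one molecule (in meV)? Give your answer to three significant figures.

Eᵢ/kT = 0.16084, 1.7338, 2.7833.
Z = Σ gᵢe^(−Eᵢ/kT) = 3·e^(−0.16084) + 3·e^(−1.7338) + 2·e^(−2.7833) = 2.5543 + 0.52984 + 0.12367 = 3.2078.
⟨E⟩ = Σ Eᵢ gᵢe^(−Eᵢ/kT) / Z = (4.23·2.5543 + 45.6·0.52984 + 73.2·0.12367) / 3.2078 = 13.7 meV.

13.7 meV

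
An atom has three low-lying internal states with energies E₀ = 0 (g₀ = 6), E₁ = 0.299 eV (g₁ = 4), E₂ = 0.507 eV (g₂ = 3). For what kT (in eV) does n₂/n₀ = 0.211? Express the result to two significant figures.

0.59 eV

n₂/n₀ = (g₂/g₀) exp[−(E₂−E₀)/kT] = 0.211.
⇒ (E₂−E₀)/kT = ln((3/6)/0.211) = ln(2.370) = 0.8629.
kT = 0.507 eV / 0.8629 = 0.59 eV.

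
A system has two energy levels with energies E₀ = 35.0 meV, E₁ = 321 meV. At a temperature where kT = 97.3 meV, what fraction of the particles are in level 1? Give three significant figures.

Eᵢ/kT = 0.35971, 3.2991.
Z = Σ e^(−Eᵢ/kT) = e^(−0.35971) + e^(−3.2991) = 0.69788 + 0.036916 = 0.73480.
P₁ = e^(−E₁/kT) / Z = 0.036916/0.73480 = 0.0502.

0.0502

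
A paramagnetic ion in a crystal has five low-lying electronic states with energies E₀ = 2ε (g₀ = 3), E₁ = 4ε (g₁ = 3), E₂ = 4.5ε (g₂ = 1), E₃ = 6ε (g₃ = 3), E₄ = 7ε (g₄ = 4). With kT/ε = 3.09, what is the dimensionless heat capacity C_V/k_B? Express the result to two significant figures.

Eᵢ/kT = 0.6472, 1.294, 1.456, 1.942, 2.265.
Z = Σ gᵢe^(−Eᵢ/kT) = 3·e^(−0.6472) + 3·e^(−1.294) + 1·e^(−1.456) + 3·e^(−1.942) + 4·e^(−2.265) = 1.571 + 0.8225 + 0.2332 + 0.4303 + 0.4153 = 3.472.
⟨E⟩ = 3.736 ε, ⟨E²⟩ = 17.28 ε².
C_V/k_B = (⟨E²⟩ − ⟨E⟩²)/(kT)² = (17.28 − 13.96)/9.548 = 0.35.

0.35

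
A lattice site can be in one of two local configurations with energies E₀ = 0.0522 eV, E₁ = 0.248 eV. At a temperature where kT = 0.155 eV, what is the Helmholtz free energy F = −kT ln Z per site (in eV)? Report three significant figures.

0.0136 eV

Eᵢ/kT = 0.33677, 1.6000.
Z = Σ e^(−Eᵢ/kT) = e^(−0.33677) + e^(−1.6000) = 0.71407 + 0.20190 = 0.91597.
F = −kT ln Z = −0.155 × ln(0.91597) = −0.155 × -0.087772 = 0.0136 eV.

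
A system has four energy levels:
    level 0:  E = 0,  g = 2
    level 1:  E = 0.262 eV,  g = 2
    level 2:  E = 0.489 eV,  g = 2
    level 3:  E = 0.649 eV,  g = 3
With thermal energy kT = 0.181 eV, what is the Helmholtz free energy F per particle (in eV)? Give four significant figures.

-0.1789 eV

Eᵢ/kT = 0, 1.44751, 2.70166, 3.58564.
Z = Σ gᵢe^(−Eᵢ/kT) = 2·e^(−0) + 2·e^(−1.44751) + 2·e^(−2.70166) + 3·e^(−3.58564) = 2.00000 + 0.470310 + 0.134188 + 0.0831568 = 2.68765.
F = −kT ln Z = −0.181 × ln(2.68765) = −0.181 × 0.988667 = -0.1789 eV.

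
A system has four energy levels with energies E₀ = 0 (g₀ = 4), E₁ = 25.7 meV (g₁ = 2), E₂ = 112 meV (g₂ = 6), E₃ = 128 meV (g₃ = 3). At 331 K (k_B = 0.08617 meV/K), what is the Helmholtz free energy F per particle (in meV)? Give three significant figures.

k_BT = 0.08617 × 331 K = 28.522 meV.
Eᵢ/kT = 0, 0.90106, 3.9268, 4.4878.
Z = Σ gᵢe^(−Eᵢ/kT) = 4·e^(−0) + 2·e^(−0.90106) + 6·e^(−3.9268) + 3·e^(−4.4878) = 4.0000 + 0.81228 + 0.11824 + 0.033736 = 4.9643.
F = −kT ln Z = −28.522 × ln(4.9643) = −28.522 × 1.6023 = -45.7 meV.

-45.7 meV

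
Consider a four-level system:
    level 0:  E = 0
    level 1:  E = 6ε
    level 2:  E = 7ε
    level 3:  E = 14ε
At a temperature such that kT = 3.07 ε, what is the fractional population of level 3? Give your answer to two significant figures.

0.0083

Eᵢ/kT = 0, 1.954, 2.280, 4.560.
Z = Σ e^(−Eᵢ/kT) = e^(−0) + e^(−1.954) + e^(−2.280) + e^(−4.560) = 1.000 + 0.1417 + 0.1023 + 0.01046 = 1.254.
P₃ = e^(−E₃/kT) / Z = 0.01046/1.254 = 0.0083.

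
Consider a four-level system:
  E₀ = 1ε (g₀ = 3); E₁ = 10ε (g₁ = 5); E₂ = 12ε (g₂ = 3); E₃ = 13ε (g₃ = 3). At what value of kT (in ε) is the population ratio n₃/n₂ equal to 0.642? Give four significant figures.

2.256 ε

n₃/n₂ = (g₃/g₂) exp[−(E₃−E₂)/kT] = 0.642.
⇒ (E₃−E₂)/kT = ln((3/3)/0.642) = ln(1.55763) = 0.443165.
kT = 1ε / 0.443165 = 2.256 ε.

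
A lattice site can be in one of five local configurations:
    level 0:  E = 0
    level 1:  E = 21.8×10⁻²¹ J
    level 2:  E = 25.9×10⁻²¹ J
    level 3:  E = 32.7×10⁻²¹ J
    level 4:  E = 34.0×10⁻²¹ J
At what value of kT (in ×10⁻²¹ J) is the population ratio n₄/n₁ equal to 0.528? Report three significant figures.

19.1 ×10⁻²¹ J

n₄/n₁ = exp[−(E₄−E₁)/kT] = 0.528.
⇒ (E₄−E₁)/kT = ln(1/0.528) = ln(1.8939) = 0.63864.
kT = 12.2 ×10⁻²¹ J / 0.63864 = 19.1 ×10⁻²¹ J.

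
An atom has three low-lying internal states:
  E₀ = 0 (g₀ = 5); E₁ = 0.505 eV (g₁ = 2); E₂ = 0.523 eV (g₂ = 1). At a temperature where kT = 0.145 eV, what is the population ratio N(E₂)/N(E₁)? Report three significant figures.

n₂/n₁ = (g₂/g₁) exp[−(E₂−E₁)/kT] = (1/2) × exp(−(0.018 eV)/(0.145 eV)) = (1/2) × exp(-0.12414) = 0.442.

0.442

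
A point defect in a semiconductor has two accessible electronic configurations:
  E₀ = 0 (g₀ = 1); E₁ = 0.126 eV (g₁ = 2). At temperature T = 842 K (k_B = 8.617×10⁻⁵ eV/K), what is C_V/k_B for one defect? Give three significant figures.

k_BT = 8.617×10⁻⁵ × 842 K = 0.072555 eV.
Eᵢ/kT = 0, 1.7366.
Z = Σ gᵢe^(−Eᵢ/kT) = 1·e^(−0) + 2·e^(−1.7366) = 1.0000 + 0.35224 = 1.3522.
⟨E⟩ = 0.032822 eV, ⟨E²⟩ = 0.0041356 eV².
C_V/k_B = (⟨E²⟩ − ⟨E⟩²)/(kT)² = (0.0041356 − 0.0010773)/0.0052642 = 0.581.

0.581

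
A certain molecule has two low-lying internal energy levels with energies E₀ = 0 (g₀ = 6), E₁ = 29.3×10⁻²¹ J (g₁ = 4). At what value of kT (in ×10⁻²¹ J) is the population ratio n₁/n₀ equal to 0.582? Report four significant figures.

215.7 ×10⁻²¹ J

n₁/n₀ = (g₁/g₀) exp[−(E₁−E₀)/kT] = 0.582.
⇒ (E₁−E₀)/kT = ln((4/6)/0.582) = ln(1.14548) = 0.135824.
kT = 29.3 ×10⁻²¹ J / 0.135824 = 215.7 ×10⁻²¹ J.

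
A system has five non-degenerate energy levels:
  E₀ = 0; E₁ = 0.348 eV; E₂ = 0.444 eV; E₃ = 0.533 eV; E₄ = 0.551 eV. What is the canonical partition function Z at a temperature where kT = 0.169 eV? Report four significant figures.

Z = 1.281

Eᵢ/kT = 0, 2.05917, 2.62722, 3.15385, 3.26036.
Z = Σ e^(−Eᵢ/kT) = e^(−0) + e^(−2.05917) + e^(−2.62722) + e^(−3.15385) + e^(−3.26036) = 1.00000 + 0.127560 + 0.0722791 + 0.0426875 + 0.0383746 = 1.28090.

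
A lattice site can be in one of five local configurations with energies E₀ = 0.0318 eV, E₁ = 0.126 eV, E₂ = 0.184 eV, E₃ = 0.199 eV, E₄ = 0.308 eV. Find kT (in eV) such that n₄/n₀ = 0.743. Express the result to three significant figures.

0.930 eV

n₄/n₀ = exp[−(E₄−E₀)/kT] = 0.743.
⇒ (E₄−E₀)/kT = ln(1/0.743) = ln(1.3459) = 0.29706.
kT = 0.2762 eV / 0.29706 = 0.930 eV.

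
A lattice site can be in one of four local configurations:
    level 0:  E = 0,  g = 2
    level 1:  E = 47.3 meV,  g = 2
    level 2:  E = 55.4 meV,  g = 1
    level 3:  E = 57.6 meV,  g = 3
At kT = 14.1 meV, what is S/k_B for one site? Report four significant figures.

Eᵢ/kT = 0, 3.35461, 3.92908, 4.08511.
Z = Σ gᵢe^(−Eᵢ/kT) = 2·e^(−0) + 2·e^(−3.35461) + 1·e^(−3.92908) + 3·e^(−4.08511) = 2.00000 + 0.0698460 + 0.0196618 + 0.0504639 = 2.13997.
⟨E⟩ = Σ EᵢPᵢ = 3.41112 meV.
S/k_B = ln Z + ⟨E⟩/kT = ln(2.13997) + 3.41112/14.1 = 0.760792 + 0.241923 = 1.003.

1.003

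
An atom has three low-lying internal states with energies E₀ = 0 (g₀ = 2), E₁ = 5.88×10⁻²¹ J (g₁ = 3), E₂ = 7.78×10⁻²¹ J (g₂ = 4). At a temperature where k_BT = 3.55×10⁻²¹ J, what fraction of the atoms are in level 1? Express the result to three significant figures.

Eᵢ/kT = 0, 1.6563, 2.1915.
Z = Σ gᵢe^(−Eᵢ/kT) = 2·e^(−0) + 3·e^(−1.6563) + 4·e^(−2.1915) = 2.0000 + 0.57253 + 0.44700 = 3.0195.
P₁ = g₁ e^(−E₁/kT) / Z = 0.57253/3.0195 = 0.190.

0.190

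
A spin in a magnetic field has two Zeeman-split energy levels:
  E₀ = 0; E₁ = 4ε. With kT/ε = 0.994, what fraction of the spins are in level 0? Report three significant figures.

0.982

Eᵢ/kT = 0, 4.0241.
Z = Σ e^(−Eᵢ/kT) = e^(−0) + e^(−4.0241) = 1.0000 + 0.017880 = 1.0179.
P₀ = e^(−E₀/kT) / Z = 1.0000/1.0179 = 0.982.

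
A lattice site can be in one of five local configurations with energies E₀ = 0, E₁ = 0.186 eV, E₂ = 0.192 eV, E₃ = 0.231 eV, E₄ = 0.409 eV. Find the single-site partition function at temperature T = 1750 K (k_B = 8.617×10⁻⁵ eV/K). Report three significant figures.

k_BT = 8.617×10⁻⁵ × 1750 K = 0.15080 eV.
Eᵢ/kT = 0, 1.2334, 1.2732, 1.5318, 2.7122.
Z = Σ e^(−Eᵢ/kT) = e^(−0) + e^(−1.2334) + e^(−1.2732) + e^(−1.5318) + e^(−2.7122) = 1.0000 + 0.29130 + 0.27993 + 0.21615 + 0.066391 = 1.8538.

Z = 1.85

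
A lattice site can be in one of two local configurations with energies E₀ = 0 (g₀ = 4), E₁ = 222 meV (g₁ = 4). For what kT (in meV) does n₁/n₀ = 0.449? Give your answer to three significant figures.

n₁/n₀ = (g₁/g₀) exp[−(E₁−E₀)/kT] = 0.449.
⇒ (E₁−E₀)/kT = ln((4/4)/0.449) = ln(2.2272) = 0.80075.
kT = 222 meV / 0.80075 = 277 meV.

277 meV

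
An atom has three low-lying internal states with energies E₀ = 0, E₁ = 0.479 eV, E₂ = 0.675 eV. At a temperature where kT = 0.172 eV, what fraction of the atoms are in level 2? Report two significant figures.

0.018

Eᵢ/kT = 0, 2.785, 3.924.
Z = Σ e^(−Eᵢ/kT) = e^(−0) + e^(−2.785) + e^(−3.924) = 1.000 + 0.06173 + 0.01976 = 1.081.
P₂ = e^(−E₂/kT) / Z = 0.01976/1.081 = 0.018.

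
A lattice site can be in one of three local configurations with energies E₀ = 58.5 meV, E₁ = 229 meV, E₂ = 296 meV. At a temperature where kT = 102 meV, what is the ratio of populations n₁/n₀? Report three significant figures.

0.188

n₁/n₀ = exp[−(E₁−E₀)/kT] = exp(−(170.5 meV)/(102 meV)) = exp(-1.6716) = 0.188.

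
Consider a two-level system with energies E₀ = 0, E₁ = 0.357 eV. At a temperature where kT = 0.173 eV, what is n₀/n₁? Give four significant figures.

7.874

n₀/n₁ = exp[−(E₀−E₁)/kT] = exp(−(-0.357 eV)/(0.173 eV)) = exp(2.06358) = 7.874.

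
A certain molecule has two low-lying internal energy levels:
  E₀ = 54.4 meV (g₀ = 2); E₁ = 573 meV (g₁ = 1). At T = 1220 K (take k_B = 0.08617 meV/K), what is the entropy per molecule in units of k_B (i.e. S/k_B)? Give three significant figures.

k_BT = 0.08617 × 1220 K = 105.13 meV.
Eᵢ/kT = 0.51745, 5.4504.
Z = Σ gᵢe^(−Eᵢ/kT) = 2·e^(−0.51745) + 1·e^(−5.4504) = 1.1921 + 0.0042946 = 1.1964.
⟨E⟩ = Σ EᵢPᵢ = 56.261 meV.
S/k_B = ln Z + ⟨E⟩/kT = ln(1.1964) + 56.261/105.13 = 0.17932 + 0.53516 = 0.714.

0.714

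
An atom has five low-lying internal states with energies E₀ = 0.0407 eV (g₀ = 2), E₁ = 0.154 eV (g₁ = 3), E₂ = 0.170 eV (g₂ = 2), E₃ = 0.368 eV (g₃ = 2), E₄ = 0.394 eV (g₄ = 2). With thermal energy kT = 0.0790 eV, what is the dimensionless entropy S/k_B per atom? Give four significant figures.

1.750

Eᵢ/kT = 0.515190, 1.94937, 2.15190, 4.65823, 4.98734.
Z = Σ gᵢe^(−Eᵢ/kT) = 2·e^(−0.515190) + 3·e^(−1.94937) + 2·e^(−2.15190) + 2·e^(−4.65823) + 2·e^(−4.98734) = 1.19477 + 0.427091 + 0.232526 + 0.0189665 + 0.0136476 = 1.88700.
⟨E⟩ = Σ EᵢPᵢ = 0.0881216 eV.
S/k_B = ln Z + ⟨E⟩/kT = ln(1.88700) + 0.0881216/0.0790 = 0.634988 + 1.11546 = 1.750.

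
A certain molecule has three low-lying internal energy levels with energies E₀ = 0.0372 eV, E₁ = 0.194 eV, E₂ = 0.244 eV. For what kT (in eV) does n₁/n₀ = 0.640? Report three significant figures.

0.351 eV

n₁/n₀ = exp[−(E₁−E₀)/kT] = 0.640.
⇒ (E₁−E₀)/kT = ln(1/0.640) = ln(1.5625) = 0.44629.
kT = 0.1568 eV / 0.44629 = 0.351 eV.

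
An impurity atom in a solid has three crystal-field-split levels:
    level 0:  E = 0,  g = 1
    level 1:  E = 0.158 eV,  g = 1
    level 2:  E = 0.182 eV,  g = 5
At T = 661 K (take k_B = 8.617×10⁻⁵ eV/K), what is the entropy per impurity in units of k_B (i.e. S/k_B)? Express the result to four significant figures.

0.8898

k_BT = 8.617×10⁻⁵ × 661 K = 0.0569584 eV.
Eᵢ/kT = 0, 2.77395, 3.19531.
Z = Σ gᵢe^(−Eᵢ/kT) = 1·e^(−0) + 1·e^(−2.77395) + 5·e^(−3.19531) = 1.00000 + 0.0624150 + 0.204769 = 1.26718.
⟨E⟩ = Σ EᵢPᵢ = 0.0371924 eV.
S/k_B = ln Z + ⟨E⟩/kT = ln(1.26718) + 0.0371924/0.0569584 = 0.236794 + 0.652975 = 0.8898.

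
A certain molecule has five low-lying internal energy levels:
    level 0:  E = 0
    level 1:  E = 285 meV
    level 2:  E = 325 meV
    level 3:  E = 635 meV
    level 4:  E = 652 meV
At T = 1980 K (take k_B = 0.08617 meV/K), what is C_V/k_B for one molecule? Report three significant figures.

0.932

k_BT = 0.08617 × 1980 K = 170.62 meV.
Eᵢ/kT = 0, 1.6704, 1.9048, 3.7217, 3.8214.
Z = Σ e^(−Eᵢ/kT) = e^(−0) + e^(−1.6704) + e^(−1.9048) + e^(−3.7217) + e^(−3.8214) = 1.0000 + 0.18817 + 0.14885 + 0.024193 + 0.021897 = 1.3831.
⟨E⟩ = 95.180 meV, ⟨E²⟩ = 36201 meV².
C_V/k_B = (⟨E²⟩ − ⟨E⟩²)/(kT)² = (36201 − 9059.2)/29111 = 0.932.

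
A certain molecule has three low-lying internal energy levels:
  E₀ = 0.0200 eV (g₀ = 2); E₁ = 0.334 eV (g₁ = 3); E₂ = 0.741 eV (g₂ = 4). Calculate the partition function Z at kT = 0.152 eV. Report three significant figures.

Z = 2.12

Eᵢ/kT = 0.13158, 2.1974, 4.8750.
Z = Σ gᵢe^(−Eᵢ/kT) = 2·e^(−0.13158) + 3·e^(−2.1974) + 4·e^(−4.8750) = 1.7534 + 0.33327 + 0.030540 = 2.1172.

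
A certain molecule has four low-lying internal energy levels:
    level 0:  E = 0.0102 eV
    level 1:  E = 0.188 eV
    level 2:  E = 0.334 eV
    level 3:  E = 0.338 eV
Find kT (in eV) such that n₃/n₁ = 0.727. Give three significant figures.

0.470 eV

n₃/n₁ = exp[−(E₃−E₁)/kT] = 0.727.
⇒ (E₃−E₁)/kT = ln(1/0.727) = ln(1.3755) = 0.31882.
kT = 0.150 eV / 0.31882 = 0.470 eV.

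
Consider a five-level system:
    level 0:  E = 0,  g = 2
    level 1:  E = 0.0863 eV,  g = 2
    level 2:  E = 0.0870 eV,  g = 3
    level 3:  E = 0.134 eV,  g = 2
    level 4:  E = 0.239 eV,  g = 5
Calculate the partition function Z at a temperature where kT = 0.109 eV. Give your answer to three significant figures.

Z = 5.40

Eᵢ/kT = 0, 0.79174, 0.79817, 1.2294, 2.1927.
Z = Σ gᵢe^(−Eᵢ/kT) = 2·e^(−0) + 2·e^(−0.79174) + 3·e^(−0.79817) + 2·e^(−1.2294) + 5·e^(−2.1927) = 2.0000 + 0.90611 + 1.3505 + 0.58494 + 0.55807 = 5.3996.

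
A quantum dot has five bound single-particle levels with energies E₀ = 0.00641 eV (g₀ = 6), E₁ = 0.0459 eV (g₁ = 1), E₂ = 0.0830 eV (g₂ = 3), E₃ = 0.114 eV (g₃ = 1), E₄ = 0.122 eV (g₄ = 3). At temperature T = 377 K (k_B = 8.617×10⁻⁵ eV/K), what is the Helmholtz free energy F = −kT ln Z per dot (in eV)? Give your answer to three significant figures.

-0.0554 eV

k_BT = 8.617×10⁻⁵ × 377 K = 0.032486 eV.
Eᵢ/kT = 0.19732, 1.4129, 2.5549, 3.5092, 3.7555.
Z = Σ gᵢe^(−Eᵢ/kT) = 6·e^(−0.19732) + 1·e^(−1.4129) + 3·e^(−2.5549) + 1·e^(−3.5092) + 3·e^(−3.7555) = 4.9256 + 0.24344 + 0.23310 + 0.029921 + 0.070166 = 5.5022.
F = −kT ln Z = −0.032486 × ln(5.5022) = −0.032486 × 1.7051 = -0.0554 eV.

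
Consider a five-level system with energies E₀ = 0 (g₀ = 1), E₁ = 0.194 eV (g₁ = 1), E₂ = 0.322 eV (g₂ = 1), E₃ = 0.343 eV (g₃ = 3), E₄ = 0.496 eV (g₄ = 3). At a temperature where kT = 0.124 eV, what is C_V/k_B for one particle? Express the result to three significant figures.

1.50

Eᵢ/kT = 0, 1.5645, 2.5968, 2.7661, 4.0000.
Z = Σ gᵢe^(−Eᵢ/kT) = 1·e^(−0) + 1·e^(−1.5645) + 1·e^(−2.5968) + 3·e^(−2.7661) + 3·e^(−4.0000) = 1.0000 + 0.20919 + 0.074512 + 0.18872 + 0.054947 = 1.5274.
⟨E⟩ = 0.10250 eV, ⟨E²⟩ = 0.033599 eV².
C_V/k_B = (⟨E²⟩ − ⟨E⟩²)/(kT)² = (0.033599 − 0.010506)/0.015376 = 1.50.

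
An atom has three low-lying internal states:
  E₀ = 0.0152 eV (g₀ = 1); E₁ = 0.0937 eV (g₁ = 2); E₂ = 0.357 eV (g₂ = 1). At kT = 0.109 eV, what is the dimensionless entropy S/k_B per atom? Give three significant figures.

1.12

Eᵢ/kT = 0.13945, 0.85963, 3.2752.
Z = Σ gᵢe^(−Eᵢ/kT) = 1·e^(−0.13945) + 2·e^(−0.85963) + 1·e^(−3.2752) = 0.86984 + 0.84664 + 0.037809 = 1.7543.
⟨E⟩ = Σ EᵢPᵢ = 0.060451 eV.
S/k_B = ln Z + ⟨E⟩/kT = ln(1.7543) + 0.060451/0.109 = 0.56207 + 0.55460 = 1.12.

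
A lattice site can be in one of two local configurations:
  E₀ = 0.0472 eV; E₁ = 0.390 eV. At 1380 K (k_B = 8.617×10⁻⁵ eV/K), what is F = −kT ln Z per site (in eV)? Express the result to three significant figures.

0.0407 eV

k_BT = 8.617×10⁻⁵ × 1380 K = 0.11891 eV.
Eᵢ/kT = 0.39694, 3.2798.
Z = Σ e^(−Eᵢ/kT) = e^(−0.39694) + e^(−3.2798) = 0.67237 + 0.037636 = 0.71001.
F = −kT ln Z = −0.11891 × ln(0.71001) = −0.11891 × -0.34248 = 0.0407 eV.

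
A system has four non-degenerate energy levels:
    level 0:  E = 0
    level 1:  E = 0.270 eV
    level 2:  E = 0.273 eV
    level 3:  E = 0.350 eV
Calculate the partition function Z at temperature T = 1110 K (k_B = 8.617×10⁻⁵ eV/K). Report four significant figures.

Z = 1.143

k_BT = 8.617×10⁻⁵ × 1110 K = 0.0956487 eV.
Eᵢ/kT = 0, 2.82283, 2.85419, 3.65922.
Z = Σ e^(−Eᵢ/kT) = e^(−0) + e^(−2.82283) + e^(−2.85419) + e^(−3.65922) = 1.00000 + 0.0594375 + 0.0576025 + 0.0257526 = 1.14279.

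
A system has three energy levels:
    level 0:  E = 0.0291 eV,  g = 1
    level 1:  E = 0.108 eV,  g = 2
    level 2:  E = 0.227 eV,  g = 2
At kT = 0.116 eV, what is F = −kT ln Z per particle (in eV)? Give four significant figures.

-0.07130 eV

Eᵢ/kT = 0.250862, 0.931034, 1.95690.
Z = Σ gᵢe^(−Eᵢ/kT) = 1·e^(−0.250862) + 2·e^(−0.931034) + 2·e^(−1.95690) = 0.778130 + 0.788292 + 0.282592 = 1.84901.
F = −kT ln Z = −0.116 × ln(1.84901) = −0.116 × 0.614650 = -0.07130 eV.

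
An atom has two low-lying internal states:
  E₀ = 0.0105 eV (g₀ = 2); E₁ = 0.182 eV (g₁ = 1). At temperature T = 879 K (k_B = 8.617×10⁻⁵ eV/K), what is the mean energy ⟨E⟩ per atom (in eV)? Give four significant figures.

k_BT = 8.617×10⁻⁵ × 879 K = 0.0757434 eV.
Eᵢ/kT = 0.138626, 2.40285.
Z = Σ gᵢe^(−Eᵢ/kT) = 2·e^(−0.138626) + 1·e^(−2.40285) = 1.74111 + 0.0904598 = 1.83157.
⟨E⟩ = Σ Eᵢ gᵢe^(−Eᵢ/kT) / Z = (0.0105·1.74111 + 0.182·0.0904598) / 1.83157 = 0.01897 eV.

0.01897 eV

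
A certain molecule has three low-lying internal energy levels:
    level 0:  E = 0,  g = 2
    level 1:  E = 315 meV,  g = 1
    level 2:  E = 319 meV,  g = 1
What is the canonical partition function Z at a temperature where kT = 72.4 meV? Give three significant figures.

Z = 2.03

Eᵢ/kT = 0, 4.3508, 4.4061.
Z = Σ gᵢe^(−Eᵢ/kT) = 2·e^(−0) + 1·e^(−4.3508) + 1·e^(−4.4061) = 2.0000 + 0.012896 + 0.012203 = 2.0251.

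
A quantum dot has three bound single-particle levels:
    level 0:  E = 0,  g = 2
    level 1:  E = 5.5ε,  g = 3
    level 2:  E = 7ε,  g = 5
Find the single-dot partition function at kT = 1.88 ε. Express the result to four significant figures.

Z = 2.282

Eᵢ/kT = 0, 2.92553, 3.72340.
Z = Σ gᵢe^(−Eᵢ/kT) = 2·e^(−0) + 3·e^(−2.92553) + 5·e^(−3.72340) = 2.00000 + 0.160909 + 0.120759 = 2.28167.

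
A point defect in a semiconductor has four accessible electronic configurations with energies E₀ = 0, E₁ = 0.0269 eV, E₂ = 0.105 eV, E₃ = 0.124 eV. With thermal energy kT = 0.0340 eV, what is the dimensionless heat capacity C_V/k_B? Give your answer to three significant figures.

Eᵢ/kT = 0, 0.79118, 3.0882, 3.6471.
Z = Σ e^(−Eᵢ/kT) = e^(−0) + e^(−0.79118) + e^(−3.0882) + e^(−3.6471) = 1.0000 + 0.45331 + 0.045584 + 0.026067 = 1.5250.
⟨E⟩ = 0.013254 eV, ⟨E²⟩ = 0.00080747 eV².
C_V/k_B = (⟨E²⟩ − ⟨E⟩²)/(kT)² = (0.00080747 − 0.00017567)/0.0011560 = 0.547.

0.547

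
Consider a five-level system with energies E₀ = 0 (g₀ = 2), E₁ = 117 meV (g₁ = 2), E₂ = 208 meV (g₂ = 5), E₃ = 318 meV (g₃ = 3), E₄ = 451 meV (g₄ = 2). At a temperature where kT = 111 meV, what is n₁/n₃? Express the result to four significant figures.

n₁/n₃ = (g₁/g₃) exp[−(E₁−E₃)/kT] = (2/3) × exp(−(-201 meV)/(111 meV)) = (2/3) × exp(1.81081) = 4.077.

4.077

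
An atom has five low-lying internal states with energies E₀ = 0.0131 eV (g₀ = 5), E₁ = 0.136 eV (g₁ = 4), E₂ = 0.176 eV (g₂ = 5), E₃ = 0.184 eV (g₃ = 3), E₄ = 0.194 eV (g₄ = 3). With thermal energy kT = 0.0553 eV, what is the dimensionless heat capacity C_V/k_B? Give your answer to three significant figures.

0.986

Eᵢ/kT = 0.23689, 2.4593, 3.1826, 3.3273, 3.5081.
Z = Σ gᵢe^(−Eᵢ/kT) = 5·e^(−0.23689) + 4·e^(−2.4593) + 5·e^(−3.1826) + 3·e^(−3.3273) + 3·e^(−3.5081) = 3.9454 + 0.34198 + 0.20739 + 0.10767 + 0.089861 = 4.6923.
⟨E⟩ = 0.036643 eV, ⟨E²⟩ = 0.0043590 eV².
C_V/k_B = (⟨E²⟩ − ⟨E⟩²)/(kT)² = (0.0043590 − 0.0013427)/0.0030581 = 0.986.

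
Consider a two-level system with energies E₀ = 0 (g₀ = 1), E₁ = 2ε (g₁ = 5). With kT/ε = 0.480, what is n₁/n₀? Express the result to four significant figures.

0.07752

n₁/n₀ = (g₁/g₀) exp[−(E₁−E₀)/kT] = (5/1) × exp(−(2ε)/(0.480ε)) = (5/1) × exp(-4.16667) = 0.07752.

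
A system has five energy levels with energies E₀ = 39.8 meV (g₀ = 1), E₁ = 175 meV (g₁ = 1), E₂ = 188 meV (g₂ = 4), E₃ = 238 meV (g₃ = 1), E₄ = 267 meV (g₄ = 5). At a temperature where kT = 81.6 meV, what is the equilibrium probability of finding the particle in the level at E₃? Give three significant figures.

0.0394

Eᵢ/kT = 0.48775, 2.1446, 2.3039, 2.9167, 3.2721.
Z = Σ gᵢe^(−Eᵢ/kT) = 1·e^(−0.48775) + 1·e^(−2.1446) + 4·e^(−2.3039) + 1·e^(−2.9167) + 5·e^(−3.2721) = 0.61401 + 0.11711 + 0.39947 + 0.054112 + 0.18963 = 1.3743.
P₃ = g₃ e^(−E₃/kT) / Z = 0.054112/1.3743 = 0.0394.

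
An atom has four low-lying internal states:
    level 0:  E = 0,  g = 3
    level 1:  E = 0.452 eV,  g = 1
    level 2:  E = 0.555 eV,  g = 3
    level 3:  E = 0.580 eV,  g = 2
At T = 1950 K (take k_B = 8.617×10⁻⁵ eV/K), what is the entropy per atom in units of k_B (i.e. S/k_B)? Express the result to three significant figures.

1.41

k_BT = 8.617×10⁻⁵ × 1950 K = 0.16803 eV.
Eᵢ/kT = 0, 2.6900, 3.3030, 3.4518.
Z = Σ gᵢe^(−Eᵢ/kT) = 3·e^(−0) + 1·e^(−2.6900) + 3·e^(−3.3030) + 2·e^(−3.4518) = 3.0000 + 0.067881 + 0.11032 + 0.063377 = 3.2416.
⟨E⟩ = Σ EᵢPᵢ = 0.039693 eV.
S/k_B = ln Z + ⟨E⟩/kT = ln(3.2416) + 0.039693/0.16803 = 1.1761 + 0.23623 = 1.41.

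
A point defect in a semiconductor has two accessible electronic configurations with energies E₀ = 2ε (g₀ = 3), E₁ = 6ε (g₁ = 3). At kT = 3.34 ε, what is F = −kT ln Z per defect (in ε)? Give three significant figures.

Eᵢ/kT = 0.59880, 1.7964.
Z = Σ gᵢe^(−Eᵢ/kT) = 3·e^(−0.59880) + 3·e^(−1.7964) = 1.6484 + 0.49769 = 2.1461.
F = −kT ln Z = −3.34 × ln(2.1461) = −3.34 × 0.76365 = -2.55 ε.

-2.55 ε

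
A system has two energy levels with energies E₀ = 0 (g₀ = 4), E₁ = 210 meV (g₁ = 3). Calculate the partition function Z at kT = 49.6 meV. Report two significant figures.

Z = 4.0

Eᵢ/kT = 0, 4.234.
Z = Σ gᵢe^(−Eᵢ/kT) = 4·e^(−0) + 3·e^(−4.234) = 4.000 + 0.04348 = 4.043.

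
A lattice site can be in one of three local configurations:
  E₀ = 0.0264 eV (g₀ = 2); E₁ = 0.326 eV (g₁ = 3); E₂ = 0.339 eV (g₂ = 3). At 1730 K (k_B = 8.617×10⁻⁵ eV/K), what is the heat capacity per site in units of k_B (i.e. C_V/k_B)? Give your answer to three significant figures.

k_BT = 8.617×10⁻⁵ × 1730 K = 0.14907 eV.
Eᵢ/kT = 0.17710, 2.1869, 2.2741.
Z = Σ gᵢe^(−Eᵢ/kT) = 2·e^(−0.17710) + 3·e^(−2.1869) + 3·e^(−2.2741) = 1.6754 + 0.33679 + 0.30867 = 2.3209.
⟨E⟩ = 0.11145 eV, ⟨E²⟩ = 0.031209 eV².
C_V/k_B = (⟨E²⟩ − ⟨E⟩²)/(kT)² = (0.031209 − 0.012421)/0.022222 = 0.845.

0.845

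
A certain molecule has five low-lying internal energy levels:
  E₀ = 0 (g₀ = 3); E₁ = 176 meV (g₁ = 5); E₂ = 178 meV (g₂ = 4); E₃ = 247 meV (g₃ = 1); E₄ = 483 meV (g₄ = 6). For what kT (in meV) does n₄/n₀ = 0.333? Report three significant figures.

269 meV

n₄/n₀ = (g₄/g₀) exp[−(E₄−E₀)/kT] = 0.333.
⇒ (E₄−E₀)/kT = ln((6/3)/0.333) = ln(6.0060) = 1.7928.
kT = 483 meV / 1.7928 = 269 meV.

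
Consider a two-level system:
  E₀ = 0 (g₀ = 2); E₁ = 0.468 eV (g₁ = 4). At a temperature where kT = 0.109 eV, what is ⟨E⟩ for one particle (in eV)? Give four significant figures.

Eᵢ/kT = 0, 4.29358.
Z = Σ gᵢe^(−Eᵢ/kT) = 2·e^(−0) + 4·e^(−4.29358) = 2.00000 + 0.0546238 = 2.05462.
⟨E⟩ = Σ Eᵢ gᵢe^(−Eᵢ/kT) / Z = (0·2.00000 + 0.468·0.0546238) / 2.05462 = 0.01244 eV.

0.01244 eV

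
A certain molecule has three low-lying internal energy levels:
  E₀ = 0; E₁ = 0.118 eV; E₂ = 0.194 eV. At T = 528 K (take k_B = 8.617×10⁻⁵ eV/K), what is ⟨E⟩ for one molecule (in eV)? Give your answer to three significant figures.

k_BT = 8.617×10⁻⁵ × 528 K = 0.045498 eV.
Eᵢ/kT = 0, 2.5935, 4.2639.
Z = Σ e^(−Eᵢ/kT) = e^(−0) + e^(−2.5935) + e^(−4.2639) = 1.0000 + 0.074758 + 0.014067 = 1.0888.
⟨E⟩ = Σ Eᵢ e^(−Eᵢ/kT) / Z = (0·1.0000 + 0.118·0.074758 + 0.194·0.014067) / 1.0888 = 0.0106 eV.

0.0106 eV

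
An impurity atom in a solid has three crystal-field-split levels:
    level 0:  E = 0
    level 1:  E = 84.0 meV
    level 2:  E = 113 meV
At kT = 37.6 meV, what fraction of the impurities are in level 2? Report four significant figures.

Eᵢ/kT = 0, 2.23404, 3.00532.
Z = Σ e^(−Eᵢ/kT) = e^(−0) + e^(−2.23404) + e^(−3.00532) = 1.00000 + 0.107095 + 0.0495229 = 1.15662.
P₂ = e^(−E₂/kT) / Z = 0.0495229/1.15662 = 0.04282.

0.04282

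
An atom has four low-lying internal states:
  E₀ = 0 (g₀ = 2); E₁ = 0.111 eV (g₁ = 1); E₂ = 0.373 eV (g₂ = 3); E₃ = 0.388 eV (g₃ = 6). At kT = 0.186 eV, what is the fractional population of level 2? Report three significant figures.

0.109

Eᵢ/kT = 0, 0.59677, 2.0054, 2.0860.
Z = Σ gᵢe^(−Eᵢ/kT) = 2·e^(−0) + 1·e^(−0.59677) + 3·e^(−2.0054) + 6·e^(−2.0860) = 2.0000 + 0.55059 + 0.40382 + 0.74510 = 3.6995.
P₂ = g₂ e^(−E₂/kT) / Z = 0.40382/3.6995 = 0.109.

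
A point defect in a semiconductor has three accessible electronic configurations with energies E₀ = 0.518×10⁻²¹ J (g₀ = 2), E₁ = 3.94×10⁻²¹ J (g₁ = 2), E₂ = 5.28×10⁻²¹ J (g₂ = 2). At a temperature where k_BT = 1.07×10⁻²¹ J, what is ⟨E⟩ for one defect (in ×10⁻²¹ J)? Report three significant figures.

0.704 ×10⁻²¹ J

Eᵢ/kT = 0.48411, 3.6822, 4.9346.
Z = Σ gᵢe^(−Eᵢ/kT) = 2·e^(−0.48411) + 2·e^(−3.6822) + 2·e^(−4.9346) = 1.2325 + 0.050335 + 0.014387 = 1.2972.
⟨E⟩ = Σ Eᵢ gᵢe^(−Eᵢ/kT) / Z = (0.518·1.2325 + 3.94·0.050335 + 5.28·0.014387) / 1.2972 = 0.704 ×10⁻²¹ J.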